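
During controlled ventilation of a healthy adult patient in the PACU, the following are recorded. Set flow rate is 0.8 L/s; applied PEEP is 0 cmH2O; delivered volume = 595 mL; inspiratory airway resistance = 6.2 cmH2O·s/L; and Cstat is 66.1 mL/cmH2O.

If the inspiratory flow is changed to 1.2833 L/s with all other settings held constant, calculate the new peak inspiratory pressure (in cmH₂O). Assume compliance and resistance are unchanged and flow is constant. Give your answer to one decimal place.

PIP = Vt/C + R·V̇ + PEEP (constant-flow equation of motion).
Only the resistive term changes: ΔPIP = R × ΔV̇ = 6.2 × (1.2833 − 0.8) = 6.2 × 0.4833 = 2.996 cmH2O.
Original PIP = 595/66.1 + 6.2×0.8 + 0 = 13.962 cmH2O; new PIP = 13.962 + (2.996) = 16.958 cmH2O.

17.0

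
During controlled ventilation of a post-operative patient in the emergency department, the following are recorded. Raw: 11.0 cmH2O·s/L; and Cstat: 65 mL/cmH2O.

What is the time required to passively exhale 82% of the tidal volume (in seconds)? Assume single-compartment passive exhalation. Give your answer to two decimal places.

τ = R × C = 11.0 × 65 mL/cmH2O = 11.0 × 0.065 L/cmH2O = 0.715 s.
Exhaled fraction f = 1 − e^(−t/τ) → t = −τ·ln(1 − f) = −0.715·ln(0.18) = 1.226 s.

1.23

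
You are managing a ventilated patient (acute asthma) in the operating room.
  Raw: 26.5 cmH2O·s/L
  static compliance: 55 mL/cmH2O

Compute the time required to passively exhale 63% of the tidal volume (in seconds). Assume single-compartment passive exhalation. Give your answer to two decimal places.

1.45

τ = R × C = 26.5 × 55 mL/cmH2O = 26.5 × 0.055 L/cmH2O = 1.458 s.
Exhaled fraction f = 1 − e^(−t/τ) → t = −τ·ln(1 − f) = −1.458·ln(0.37) = 1.45 s.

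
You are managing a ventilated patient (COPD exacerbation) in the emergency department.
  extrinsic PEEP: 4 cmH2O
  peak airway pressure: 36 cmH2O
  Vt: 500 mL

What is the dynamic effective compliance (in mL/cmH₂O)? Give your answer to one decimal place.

15.6

Dynamic compliance = Vt / (PIP − PEEP) = 500 / (36 − 4) = 500 / 32.0 = 15.625 mL/cmH2O.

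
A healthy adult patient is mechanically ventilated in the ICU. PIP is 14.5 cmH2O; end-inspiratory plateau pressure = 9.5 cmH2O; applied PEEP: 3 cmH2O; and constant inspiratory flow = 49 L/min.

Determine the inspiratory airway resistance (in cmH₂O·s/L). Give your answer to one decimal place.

Flow: 49 L/min ÷ 60 = 0.8167 L/s.
Raw = (PIP − Pplat) / flow = (14.5 − 9.5) / 0.8167 = 5.0 / 0.8167 = 6.122 cmH2O·s/L.

6.1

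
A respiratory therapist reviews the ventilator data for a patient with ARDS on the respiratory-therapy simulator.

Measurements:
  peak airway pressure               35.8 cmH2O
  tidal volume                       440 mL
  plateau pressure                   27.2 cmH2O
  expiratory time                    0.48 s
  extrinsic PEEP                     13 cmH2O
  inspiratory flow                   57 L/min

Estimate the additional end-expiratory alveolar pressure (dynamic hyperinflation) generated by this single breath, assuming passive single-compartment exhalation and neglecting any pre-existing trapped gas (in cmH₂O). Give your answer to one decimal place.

Flow: 57 L/min ÷ 60 = 0.95 L/s.
R = (PIP − Pplat)/V̇ = (35.8 − 27.2) / 0.95 = 8.6/0.95 = 9.053 cmH2O·s/L.
C = Vt/(Pplat − PEEP) = 440.0 / (27.2 − 13) = 440.0/14.2 = 30.986 mL/cmH2O.
τ = R × C = 9.053 × 0.03099 L/cmH2O = 0.2806 s.
Fraction remaining = e^(−Te/τ) = e^(−0.48/0.2806) = 0.1808; trapped volume = 440.0 × 0.1808 = 79.552 mL.
Additional alveolar pressure from trapping ≈ V_trapped / C = 79.552 / 30.986 = 2.567 cmH2O.

2.6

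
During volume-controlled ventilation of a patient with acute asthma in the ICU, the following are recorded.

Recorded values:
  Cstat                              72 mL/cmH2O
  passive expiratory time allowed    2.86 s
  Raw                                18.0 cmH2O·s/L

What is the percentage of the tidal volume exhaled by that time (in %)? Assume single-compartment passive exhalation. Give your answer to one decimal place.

89.0

τ = R × C = 18.0 × 72 mL/cmH2O = 18.0 × 0.072 L/cmH2O = 1.296 s.
Passive exhalation: V(t)/V₀ = e^(−t/τ) = e^(−2.86/1.296) = 0.1101.
Fraction exhaled = 1 − 0.1101 = 0.8899 → 88.99%.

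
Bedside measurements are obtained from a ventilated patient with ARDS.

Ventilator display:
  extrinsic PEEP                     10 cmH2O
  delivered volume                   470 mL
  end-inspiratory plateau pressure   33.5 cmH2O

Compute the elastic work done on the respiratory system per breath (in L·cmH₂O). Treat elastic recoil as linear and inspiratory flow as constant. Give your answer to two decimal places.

Elastic work ≈ ½ × (Pplat − PEEP) × Vt = 0.5 × (33.5 − 10) × 0.470 L = 0.5 × 23.5 × 0.470 = 5.523 L·cmH2O.

5.52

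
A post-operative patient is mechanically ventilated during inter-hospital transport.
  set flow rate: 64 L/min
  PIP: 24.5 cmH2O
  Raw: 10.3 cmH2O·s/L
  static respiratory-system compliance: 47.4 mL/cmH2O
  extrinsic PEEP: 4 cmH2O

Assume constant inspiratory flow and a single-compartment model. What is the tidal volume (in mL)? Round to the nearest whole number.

Flow: 64 L/min ÷ 60 = 1.0667 L/s.
Equation of motion (constant flow): PIP = Vt/C + R·V̇ + PEEP.
Vt/C = PIP − R·V̇ − PEEP = 24.5 − 10.987 − 4 = 9.513 cmH2O.
Vt = C × 9.513 = 47.4 × 9.513 = 450.92 mL.

451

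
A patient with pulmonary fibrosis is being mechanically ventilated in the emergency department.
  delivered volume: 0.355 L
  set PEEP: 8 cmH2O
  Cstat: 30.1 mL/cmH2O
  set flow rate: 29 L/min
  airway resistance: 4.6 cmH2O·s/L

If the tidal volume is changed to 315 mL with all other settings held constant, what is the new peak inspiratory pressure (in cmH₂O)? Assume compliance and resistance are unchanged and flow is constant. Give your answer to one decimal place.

Flow: 29 L/min ÷ 60 = 0.4833 L/s.
PIP = Vt/C + R·V̇ + PEEP (constant-flow equation of motion).
Only the elastic term changes: ΔPIP = ΔVt / C = (315 − 355) / 30.1 = -1.329 cmH2O.
Original PIP = 355/30.1 + 4.6×0.4833 + 8 = 22.017 cmH2O; new PIP = 22.017 + (-1.329) = 20.688 cmH2O.

20.7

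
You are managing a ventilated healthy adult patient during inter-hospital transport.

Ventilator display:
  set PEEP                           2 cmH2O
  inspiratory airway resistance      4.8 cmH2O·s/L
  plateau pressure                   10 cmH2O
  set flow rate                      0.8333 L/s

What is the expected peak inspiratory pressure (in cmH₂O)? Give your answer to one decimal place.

PIP = Pplat + Raw × flow = 10 + 4.8 × 0.8333 = 10 + 4.0 = 14.0 cmH2O.

14.0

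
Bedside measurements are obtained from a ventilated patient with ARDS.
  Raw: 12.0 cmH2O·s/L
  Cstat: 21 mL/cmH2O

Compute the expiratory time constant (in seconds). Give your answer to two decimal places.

0.25

τ = R × C = 12.0 × 21 mL/cmH2O = 12.0 × 0.021 L/cmH2O = 0.252 s.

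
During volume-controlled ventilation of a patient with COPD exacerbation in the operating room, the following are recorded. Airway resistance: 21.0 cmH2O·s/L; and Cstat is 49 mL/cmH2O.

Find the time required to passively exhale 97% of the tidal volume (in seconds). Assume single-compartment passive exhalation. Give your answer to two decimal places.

τ = R × C = 21.0 × 49 mL/cmH2O = 21.0 × 0.049 L/cmH2O = 1.029 s.
Exhaled fraction f = 1 − e^(−t/τ) → t = −τ·ln(1 − f) = −1.029·ln(0.03) = 3.608 s.

3.61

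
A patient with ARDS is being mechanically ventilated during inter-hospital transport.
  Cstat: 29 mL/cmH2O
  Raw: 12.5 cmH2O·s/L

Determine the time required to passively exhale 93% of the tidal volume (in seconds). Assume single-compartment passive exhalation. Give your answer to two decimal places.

τ = R × C = 12.5 × 29 mL/cmH2O = 12.5 × 0.029 L/cmH2O = 0.3625 s.
Exhaled fraction f = 1 − e^(−t/τ) → t = −τ·ln(1 − f) = −0.3625·ln(0.07) = 0.964 s.

0.96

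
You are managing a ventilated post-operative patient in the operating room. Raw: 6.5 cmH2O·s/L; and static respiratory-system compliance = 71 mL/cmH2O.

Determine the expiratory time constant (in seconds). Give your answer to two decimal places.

0.46

τ = R × C = 6.5 × 71 mL/cmH2O = 6.5 × 0.071 L/cmH2O = 0.4615 s.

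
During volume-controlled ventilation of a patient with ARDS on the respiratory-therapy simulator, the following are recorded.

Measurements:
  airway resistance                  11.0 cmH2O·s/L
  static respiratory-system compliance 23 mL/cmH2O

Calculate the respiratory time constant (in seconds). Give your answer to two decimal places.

0.25

τ = R × C = 11.0 × 23 mL/cmH2O = 11.0 × 0.023 L/cmH2O = 0.253 s.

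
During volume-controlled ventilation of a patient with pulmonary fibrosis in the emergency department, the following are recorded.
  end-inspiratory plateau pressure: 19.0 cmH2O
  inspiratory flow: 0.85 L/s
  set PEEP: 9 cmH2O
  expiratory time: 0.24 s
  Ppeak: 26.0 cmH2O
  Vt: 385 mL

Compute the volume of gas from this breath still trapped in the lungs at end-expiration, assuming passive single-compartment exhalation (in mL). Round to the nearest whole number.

181

R = (PIP − Pplat)/V̇ = (26.0 − 19.0) / 0.85 = 7.0/0.85 = 8.235 cmH2O·s/L.
C = Vt/(Pplat − PEEP) = 385.0 / (19.0 − 9) = 385.0/10.0 = 38.5 mL/cmH2O.
τ = R × C = 8.235 × 0.0385 L/cmH2O = 0.317 s.
Fraction remaining = e^(−Te/τ) = e^(−0.24/0.317) = 0.469.
Trapped volume = 385.0 × 0.469 = 180.57 mL.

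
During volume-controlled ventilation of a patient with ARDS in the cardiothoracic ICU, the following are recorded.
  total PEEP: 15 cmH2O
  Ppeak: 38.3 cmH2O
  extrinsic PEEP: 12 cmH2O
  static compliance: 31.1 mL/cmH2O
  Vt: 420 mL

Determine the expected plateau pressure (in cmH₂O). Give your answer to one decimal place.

28.5

End-expiratory occlusion gives total PEEP = 15 cmH2O (intrinsic PEEP = 15 − 12 = 3). Use total PEEP for the elastic gradient.
Pplat = PEEPtotal + Vt / Cstat = 15 + 420 / 31.1 = 15 + 13.505 = 28.505 cmH2O.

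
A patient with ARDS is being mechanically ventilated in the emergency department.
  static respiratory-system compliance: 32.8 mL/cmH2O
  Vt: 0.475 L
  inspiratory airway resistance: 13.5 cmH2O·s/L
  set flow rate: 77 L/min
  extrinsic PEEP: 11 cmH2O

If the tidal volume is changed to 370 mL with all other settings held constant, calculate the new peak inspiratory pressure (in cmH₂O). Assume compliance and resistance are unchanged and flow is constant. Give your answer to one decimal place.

Flow: 77 L/min ÷ 60 = 1.2833 L/s.
PIP = Vt/C + R·V̇ + PEEP (constant-flow equation of motion).
Only the elastic term changes: ΔPIP = ΔVt / C = (370 − 475) / 32.8 = -3.201 cmH2O.
Original PIP = 475/32.8 + 13.5×1.2833 + 11 = 42.806 cmH2O; new PIP = 42.806 + (-3.201) = 39.605 cmH2O.

39.6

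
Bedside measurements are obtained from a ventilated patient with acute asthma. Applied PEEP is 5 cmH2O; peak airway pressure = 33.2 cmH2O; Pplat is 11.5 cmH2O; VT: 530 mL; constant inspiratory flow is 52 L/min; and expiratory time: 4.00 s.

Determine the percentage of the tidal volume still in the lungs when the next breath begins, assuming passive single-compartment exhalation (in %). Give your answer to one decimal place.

14.1

Flow: 52 L/min ÷ 60 = 0.8667 L/s.
R = (PIP − Pplat)/V̇ = (33.2 − 11.5) / 0.8667 = 21.7/0.8667 = 25.037 cmH2O·s/L.
C = Vt/(Pplat − PEEP) = 530.0 / (11.5 − 5) = 530.0/6.5 = 81.538 mL/cmH2O.
τ = R × C = 25.037 × 0.08154 L/cmH2O = 2.042 s.
Fraction remaining at end-expiration = e^(−Te/τ) = e^(−4.00/2.042) = 0.141 → 14.1%.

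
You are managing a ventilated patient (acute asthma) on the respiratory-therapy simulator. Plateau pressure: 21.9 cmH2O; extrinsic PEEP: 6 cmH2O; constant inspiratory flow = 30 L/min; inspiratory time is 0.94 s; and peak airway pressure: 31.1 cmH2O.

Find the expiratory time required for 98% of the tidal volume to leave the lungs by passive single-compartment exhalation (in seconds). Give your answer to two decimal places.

Flow: 30 L/min ÷ 60 = 0.5 L/s.
Vt = flow × Ti = 0.5 L/s × 0.94 s × 1000 mL/L = 470.0 mL.
R = (PIP − Pplat)/V̇ = (31.1 − 21.9) / 0.5 = 9.2/0.5 = 18.4 cmH2O·s/L.
C = Vt/(Pplat − PEEP) = 470.0 / (21.9 − 6) = 470.0/15.9 = 29.56 mL/cmH2O.
τ = R × C = 18.4 × 0.02956 L/cmH2O = 0.5439 s.
t = −τ·ln(1 − 0.98) = −0.5439·ln(0.02) = 2.128 s.

2.13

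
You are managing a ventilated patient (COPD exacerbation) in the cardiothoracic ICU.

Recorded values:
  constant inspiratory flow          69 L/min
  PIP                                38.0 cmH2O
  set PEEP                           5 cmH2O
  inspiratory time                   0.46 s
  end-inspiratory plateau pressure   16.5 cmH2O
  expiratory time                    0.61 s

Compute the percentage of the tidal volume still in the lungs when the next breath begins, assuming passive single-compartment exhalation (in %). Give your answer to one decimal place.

49.2

Flow: 69 L/min ÷ 60 = 1.15 L/s.
Vt = flow × Ti = 1.15 L/s × 0.46 s × 1000 mL/L = 529.0 mL.
R = (PIP − Pplat)/V̇ = (38.0 − 16.5) / 1.15 = 21.5/1.15 = 18.696 cmH2O·s/L.
C = Vt/(Pplat − PEEP) = 529.0 / (16.5 − 5) = 529.0/11.5 = 46.0 mL/cmH2O.
τ = R × C = 18.696 × 0.046 L/cmH2O = 0.86 s.
Fraction remaining at end-expiration = e^(−Te/τ) = e^(−0.61/0.86) = 0.492 → 49.2%.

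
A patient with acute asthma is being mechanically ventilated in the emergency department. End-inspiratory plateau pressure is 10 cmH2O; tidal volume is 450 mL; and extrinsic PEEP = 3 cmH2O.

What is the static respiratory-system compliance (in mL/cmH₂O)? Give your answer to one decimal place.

64.3

Cstat = Vt / (Pplat − PEEP) = 450 / (10 − 3) = 450 / 7.0 = 64.286 mL/cmH2O.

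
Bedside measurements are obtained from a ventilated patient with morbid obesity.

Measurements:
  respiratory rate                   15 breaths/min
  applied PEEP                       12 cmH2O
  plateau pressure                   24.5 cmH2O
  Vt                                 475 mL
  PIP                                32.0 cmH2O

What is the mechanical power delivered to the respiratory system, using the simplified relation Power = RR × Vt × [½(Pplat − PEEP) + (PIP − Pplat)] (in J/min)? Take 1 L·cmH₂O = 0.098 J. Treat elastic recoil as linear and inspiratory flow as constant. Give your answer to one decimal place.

9.6

Per-breath work = Vt × [½(Pplat−PEEP) + (PIP−Pplat)] = 0.475 × [0.5×12.5 + 7.5] = 0.475 × 13.75 = 6.531 L·cmH2O.
Power = 15 × 6.531 = 97.965 L·cmH2O/min.
× 0.098 J/(L·cmH2O) → 9.601 J/min.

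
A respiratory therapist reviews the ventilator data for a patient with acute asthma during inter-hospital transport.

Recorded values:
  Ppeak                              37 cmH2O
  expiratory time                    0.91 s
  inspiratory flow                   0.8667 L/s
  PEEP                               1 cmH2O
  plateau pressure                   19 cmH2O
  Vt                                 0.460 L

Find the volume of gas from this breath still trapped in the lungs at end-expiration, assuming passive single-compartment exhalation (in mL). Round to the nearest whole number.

83

R = (PIP − Pplat)/V̇ = (37 − 19) / 0.8667 = 18.0/0.8667 = 20.768 cmH2O·s/L.
C = Vt/(Pplat − PEEP) = 460.0 / (19 − 1) = 460.0/18.0 = 25.556 mL/cmH2O.
τ = R × C = 20.768 × 0.02556 L/cmH2O = 0.5308 s.
Fraction remaining = e^(−Te/τ) = e^(−0.91/0.5308) = 0.1801.
Trapped volume = 460.0 × 0.1801 = 82.846 mL.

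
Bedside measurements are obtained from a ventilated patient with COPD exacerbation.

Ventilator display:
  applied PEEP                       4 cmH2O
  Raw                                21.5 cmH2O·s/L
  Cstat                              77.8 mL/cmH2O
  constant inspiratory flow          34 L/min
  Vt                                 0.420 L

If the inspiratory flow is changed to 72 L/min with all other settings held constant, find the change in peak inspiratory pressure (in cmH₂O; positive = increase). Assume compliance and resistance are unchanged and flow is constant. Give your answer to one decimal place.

13.6

Flow: 34 L/min ÷ 60 = 0.5667 L/s.
New flow: 72 L/min ÷ 60 = 1.2 L/s.
PIP = Vt/C + R·V̇ + PEEP (constant-flow equation of motion).
Only the resistive term changes: ΔPIP = R × ΔV̇ = 21.5 × (1.2 − 0.5667) = 21.5 × 0.6333 = 13.616 cmH2O.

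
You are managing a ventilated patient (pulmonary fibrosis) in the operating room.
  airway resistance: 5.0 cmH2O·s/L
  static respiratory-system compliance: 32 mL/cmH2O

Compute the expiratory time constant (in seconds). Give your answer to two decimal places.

τ = R × C = 5.0 × 32 mL/cmH2O = 5.0 × 0.032 L/cmH2O = 0.16 s.

0.16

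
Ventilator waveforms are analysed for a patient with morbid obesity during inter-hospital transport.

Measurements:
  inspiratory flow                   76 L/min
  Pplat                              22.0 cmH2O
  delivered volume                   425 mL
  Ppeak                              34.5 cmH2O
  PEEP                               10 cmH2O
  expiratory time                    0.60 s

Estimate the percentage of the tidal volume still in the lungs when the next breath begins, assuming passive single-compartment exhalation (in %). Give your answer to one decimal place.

18.0

Flow: 76 L/min ÷ 60 = 1.2667 L/s.
R = (PIP − Pplat)/V̇ = (34.5 − 22.0) / 1.2667 = 12.5/1.2667 = 9.868 cmH2O·s/L.
C = Vt/(Pplat − PEEP) = 425.0 / (22.0 − 10) = 425.0/12.0 = 35.417 mL/cmH2O.
τ = R × C = 9.868 × 0.03542 L/cmH2O = 0.3495 s.
Fraction remaining at end-expiration = e^(−Te/τ) = e^(−0.60/0.3495) = 0.1797 → 17.97%.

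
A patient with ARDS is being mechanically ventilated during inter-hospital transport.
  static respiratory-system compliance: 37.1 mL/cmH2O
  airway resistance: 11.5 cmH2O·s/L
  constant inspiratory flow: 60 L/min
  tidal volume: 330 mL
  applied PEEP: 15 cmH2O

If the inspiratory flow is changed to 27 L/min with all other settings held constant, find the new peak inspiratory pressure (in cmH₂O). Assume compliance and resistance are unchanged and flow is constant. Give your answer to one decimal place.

Flow: 60 L/min ÷ 60 = 1 L/s.
New flow: 27 L/min ÷ 60 = 0.45 L/s.
PIP = Vt/C + R·V̇ + PEEP (constant-flow equation of motion).
Only the resistive term changes: ΔPIP = R × ΔV̇ = 11.5 × (0.45 − 1) = 11.5 × -0.55 = -6.325 cmH2O.
Original PIP = 330/37.1 + 11.5×1 + 15 = 35.395 cmH2O; new PIP = 35.395 + (-6.325) = 29.07 cmH2O.

29.1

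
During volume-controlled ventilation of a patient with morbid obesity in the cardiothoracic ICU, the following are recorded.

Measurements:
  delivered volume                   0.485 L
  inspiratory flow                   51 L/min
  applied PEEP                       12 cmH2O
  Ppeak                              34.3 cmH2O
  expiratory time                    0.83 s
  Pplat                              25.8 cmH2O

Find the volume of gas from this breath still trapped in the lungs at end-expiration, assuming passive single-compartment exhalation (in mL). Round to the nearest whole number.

Flow: 51 L/min ÷ 60 = 0.85 L/s.
R = (PIP − Pplat)/V̇ = (34.3 − 25.8) / 0.85 = 8.5/0.85 = 10.0 cmH2O·s/L.
C = Vt/(Pplat − PEEP) = 485.0 / (25.8 − 12) = 485.0/13.8 = 35.145 mL/cmH2O.
τ = R × C = 10.0 × 0.03515 L/cmH2O = 0.3515 s.
Fraction remaining = e^(−Te/τ) = e^(−0.83/0.3515) = 0.0943.
Trapped volume = 485.0 × 0.0943 = 45.736 mL.

46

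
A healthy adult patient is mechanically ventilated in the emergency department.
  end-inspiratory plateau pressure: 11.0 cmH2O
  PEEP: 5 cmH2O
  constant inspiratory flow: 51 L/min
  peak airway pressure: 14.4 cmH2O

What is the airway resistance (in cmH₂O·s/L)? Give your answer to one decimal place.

Flow: 51 L/min ÷ 60 = 0.85 L/s.
Raw = (PIP − Pplat) / flow = (14.4 − 11.0) / 0.85 = 3.4 / 0.85 = 4.0 cmH2O·s/L.

4.0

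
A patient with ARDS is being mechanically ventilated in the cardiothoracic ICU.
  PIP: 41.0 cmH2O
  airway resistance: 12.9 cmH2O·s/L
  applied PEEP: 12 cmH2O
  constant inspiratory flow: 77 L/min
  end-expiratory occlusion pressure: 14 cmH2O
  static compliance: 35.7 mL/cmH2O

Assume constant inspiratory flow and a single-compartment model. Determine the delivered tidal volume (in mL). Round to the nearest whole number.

Flow: 77 L/min ÷ 60 = 1.2833 L/s.
Total PEEP = 14 cmH2O (set 12 + intrinsic 2); this is the baseline alveolar pressure.
Equation of motion (constant flow): PIP = Vt/C + R·V̇ + PEEP.
Vt/C = PIP − R·V̇ − PEEP = 41.0 − 16.555 − 14 = 10.445 cmH2O.
Vt = C × 10.445 = 35.7 × 10.445 = 372.89 mL.

373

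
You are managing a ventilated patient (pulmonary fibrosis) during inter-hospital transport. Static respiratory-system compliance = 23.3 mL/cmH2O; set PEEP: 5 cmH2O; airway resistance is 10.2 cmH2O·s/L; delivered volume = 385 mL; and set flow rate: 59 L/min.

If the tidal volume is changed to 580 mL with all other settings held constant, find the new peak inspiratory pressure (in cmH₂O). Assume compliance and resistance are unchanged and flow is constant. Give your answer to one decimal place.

39.9

Flow: 59 L/min ÷ 60 = 0.9833 L/s.
PIP = Vt/C + R·V̇ + PEEP (constant-flow equation of motion).
Only the elastic term changes: ΔPIP = ΔVt / C = (580 − 385) / 23.3 = 8.369 cmH2O.
Original PIP = 385/23.3 + 10.2×0.9833 + 5 = 31.553 cmH2O; new PIP = 31.553 + (8.369) = 39.922 cmH2O.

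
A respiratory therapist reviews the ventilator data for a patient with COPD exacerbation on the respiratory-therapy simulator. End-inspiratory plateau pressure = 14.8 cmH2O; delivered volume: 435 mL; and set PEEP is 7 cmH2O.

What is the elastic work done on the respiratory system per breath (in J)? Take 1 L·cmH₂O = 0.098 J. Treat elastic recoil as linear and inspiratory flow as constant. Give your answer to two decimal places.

0.17

Elastic work ≈ ½ × (Pplat − PEEP) × Vt = 0.5 × (14.8 − 7) × 0.435 L = 0.5 × 7.8 × 0.435 = 1.697 L·cmH2O.
× 0.098 J/(L·cmH2O) → 0.1663 J.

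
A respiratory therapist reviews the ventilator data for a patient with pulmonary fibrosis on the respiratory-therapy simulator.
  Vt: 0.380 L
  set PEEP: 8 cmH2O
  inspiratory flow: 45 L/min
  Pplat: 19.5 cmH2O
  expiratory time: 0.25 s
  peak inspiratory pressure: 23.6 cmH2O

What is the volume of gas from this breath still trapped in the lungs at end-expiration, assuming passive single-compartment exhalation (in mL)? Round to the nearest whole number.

Flow: 45 L/min ÷ 60 = 0.75 L/s.
R = (PIP − Pplat)/V̇ = (23.6 − 19.5) / 0.75 = 4.1/0.75 = 5.467 cmH2O·s/L.
C = Vt/(Pplat − PEEP) = 380.0 / (19.5 − 8) = 380.0/11.5 = 33.043 mL/cmH2O.
τ = R × C = 5.467 × 0.03304 L/cmH2O = 0.1806 s.
Fraction remaining = e^(−Te/τ) = e^(−0.25/0.1806) = 0.2505.
Trapped volume = 380.0 × 0.2505 = 95.19 mL.

95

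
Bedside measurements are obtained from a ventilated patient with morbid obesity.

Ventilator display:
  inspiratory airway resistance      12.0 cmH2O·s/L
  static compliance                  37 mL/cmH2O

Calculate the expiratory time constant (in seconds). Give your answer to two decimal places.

τ = R × C = 12.0 × 37 mL/cmH2O = 12.0 × 0.037 L/cmH2O = 0.444 s.

0.44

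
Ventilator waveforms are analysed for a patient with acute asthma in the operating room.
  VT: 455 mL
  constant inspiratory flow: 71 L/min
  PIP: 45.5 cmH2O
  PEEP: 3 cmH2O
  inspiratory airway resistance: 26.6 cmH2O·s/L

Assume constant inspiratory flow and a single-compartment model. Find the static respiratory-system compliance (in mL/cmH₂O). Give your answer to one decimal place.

41.3

Flow: 71 L/min ÷ 60 = 1.1833 L/s.
Equation of motion (constant flow): PIP = Vt/C + R·V̇ + PEEP.
Vt/C = PIP − R·V̇ − PEEP = 45.5 − 26.6×1.1833 − 3 = 45.5 − 31.476 − 3 = 11.024 cmH2O.
C = Vt / 11.024 = 455 / 11.024 = 41.274 mL/cmH2O.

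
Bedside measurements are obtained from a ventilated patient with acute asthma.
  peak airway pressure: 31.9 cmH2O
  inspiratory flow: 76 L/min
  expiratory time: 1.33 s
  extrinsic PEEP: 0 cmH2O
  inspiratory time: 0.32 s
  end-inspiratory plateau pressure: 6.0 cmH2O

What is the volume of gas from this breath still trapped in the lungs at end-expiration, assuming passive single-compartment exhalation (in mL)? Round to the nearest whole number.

Flow: 76 L/min ÷ 60 = 1.2667 L/s.
Vt = flow × Ti = 1.2667 L/s × 0.32 s × 1000 mL/L = 405.34 mL.
R = (PIP − Pplat)/V̇ = (31.9 − 6.0) / 1.2667 = 25.9/1.2667 = 20.447 cmH2O·s/L.
C = Vt/(Pplat − PEEP) = 405.34 / (6.0 − 0) = 405.34/6.0 = 67.557 mL/cmH2O.
τ = R × C = 20.447 × 0.06756 L/cmH2O = 1.381 s.
Fraction remaining = e^(−Te/τ) = e^(−1.33/1.381) = 0.3817.
Trapped volume = 405.34 × 0.3817 = 154.72 mL.

155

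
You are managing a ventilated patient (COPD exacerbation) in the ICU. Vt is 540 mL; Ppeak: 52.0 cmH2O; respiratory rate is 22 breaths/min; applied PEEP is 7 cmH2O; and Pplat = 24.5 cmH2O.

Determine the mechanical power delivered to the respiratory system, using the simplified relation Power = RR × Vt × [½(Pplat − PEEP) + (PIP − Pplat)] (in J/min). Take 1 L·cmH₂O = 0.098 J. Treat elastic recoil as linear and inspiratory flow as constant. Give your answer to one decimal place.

42.2

Per-breath work = Vt × [½(Pplat−PEEP) + (PIP−Pplat)] = 0.540 × [0.5×17.5 + 27.5] = 0.540 × 36.25 = 19.575 L·cmH2O.
Power = 22 × 19.575 = 430.65 L·cmH2O/min.
× 0.098 J/(L·cmH2O) → 42.204 J/min.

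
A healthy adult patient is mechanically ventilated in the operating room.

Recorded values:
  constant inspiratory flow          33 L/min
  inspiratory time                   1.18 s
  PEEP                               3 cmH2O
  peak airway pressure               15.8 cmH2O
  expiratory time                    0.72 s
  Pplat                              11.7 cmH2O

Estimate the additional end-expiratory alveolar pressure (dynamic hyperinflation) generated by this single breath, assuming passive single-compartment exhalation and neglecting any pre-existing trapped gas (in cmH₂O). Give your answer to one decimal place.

2.4

Flow: 33 L/min ÷ 60 = 0.55 L/s.
Vt = flow × Ti = 0.55 L/s × 1.18 s × 1000 mL/L = 649.0 mL.
R = (PIP − Pplat)/V̇ = (15.8 − 11.7) / 0.55 = 4.1/0.55 = 7.455 cmH2O·s/L.
C = Vt/(Pplat − PEEP) = 649.0 / (11.7 − 3) = 649.0/8.7 = 74.598 mL/cmH2O.
τ = R × C = 7.455 × 0.0746 L/cmH2O = 0.5561 s.
Fraction remaining = e^(−Te/τ) = e^(−0.72/0.5561) = 0.274; trapped volume = 649.0 × 0.274 = 177.83 mL.
Additional alveolar pressure from trapping ≈ V_trapped / C = 177.83 / 74.598 = 2.384 cmH2O.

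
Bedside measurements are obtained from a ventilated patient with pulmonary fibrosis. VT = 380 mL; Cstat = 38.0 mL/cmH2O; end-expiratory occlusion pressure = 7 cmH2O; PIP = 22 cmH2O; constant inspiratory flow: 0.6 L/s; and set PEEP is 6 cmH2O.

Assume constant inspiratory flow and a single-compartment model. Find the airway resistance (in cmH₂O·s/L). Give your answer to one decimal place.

Total PEEP = 7 cmH2O (set 6 + intrinsic 1); this is the baseline alveolar pressure.
Equation of motion (constant flow): PIP = Vt/C + R·V̇ + PEEP.
R·V̇ = PIP − Vt/C − PEEP = 22 − 380/38.0 − 7 = 22 − 10.0 − 7 = 5.0 cmH2O.
R = 5.0 / 0.6 = 8.333 cmH2O·s/L.

8.3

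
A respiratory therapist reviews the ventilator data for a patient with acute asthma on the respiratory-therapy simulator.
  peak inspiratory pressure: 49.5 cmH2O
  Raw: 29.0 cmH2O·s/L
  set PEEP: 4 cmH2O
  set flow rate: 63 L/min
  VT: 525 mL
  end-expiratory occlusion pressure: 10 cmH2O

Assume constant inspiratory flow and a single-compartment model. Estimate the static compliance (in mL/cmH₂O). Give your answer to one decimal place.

Flow: 63 L/min ÷ 60 = 1.05 L/s.
Total PEEP = 10 cmH2O (set 4 + intrinsic 6); this is the baseline alveolar pressure.
Equation of motion (constant flow): PIP = Vt/C + R·V̇ + PEEP.
Vt/C = PIP − R·V̇ − PEEP = 49.5 − 29.0×1.05 − 10 = 49.5 − 30.45 − 10 = 9.05 cmH2O.
C = Vt / 9.05 = 525 / 9.05 = 58.011 mL/cmH2O.

58.0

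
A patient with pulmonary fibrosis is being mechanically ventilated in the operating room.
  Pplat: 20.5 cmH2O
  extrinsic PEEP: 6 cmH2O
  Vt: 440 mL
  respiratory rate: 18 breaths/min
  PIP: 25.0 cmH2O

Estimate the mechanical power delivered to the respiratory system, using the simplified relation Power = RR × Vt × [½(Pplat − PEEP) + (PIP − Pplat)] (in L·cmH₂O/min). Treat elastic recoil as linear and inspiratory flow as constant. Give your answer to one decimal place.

93.1

Per-breath work = Vt × [½(Pplat−PEEP) + (PIP−Pplat)] = 0.440 × [0.5×14.5 + 4.5] = 0.440 × 11.75 = 5.17 L·cmH2O.
Power = 18 × 5.17 = 93.06 L·cmH2O/min.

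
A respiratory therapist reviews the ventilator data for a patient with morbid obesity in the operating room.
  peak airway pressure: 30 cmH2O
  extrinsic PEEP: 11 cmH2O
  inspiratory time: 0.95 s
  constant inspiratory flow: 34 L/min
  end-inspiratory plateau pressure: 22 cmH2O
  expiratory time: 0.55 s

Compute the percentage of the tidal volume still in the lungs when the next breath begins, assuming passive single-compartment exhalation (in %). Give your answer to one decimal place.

Flow: 34 L/min ÷ 60 = 0.5667 L/s.
Vt = flow × Ti = 0.5667 L/s × 0.95 s × 1000 mL/L = 538.37 mL.
R = (PIP − Pplat)/V̇ = (30 − 22) / 0.5667 = 8.0/0.5667 = 14.117 cmH2O·s/L.
C = Vt/(Pplat − PEEP) = 538.37 / (22 − 11) = 538.37/11.0 = 48.943 mL/cmH2O.
τ = R × C = 14.117 × 0.04894 L/cmH2O = 0.6909 s.
Fraction remaining at end-expiration = e^(−Te/τ) = e^(−0.55/0.6909) = 0.4511 → 45.11%.

45.1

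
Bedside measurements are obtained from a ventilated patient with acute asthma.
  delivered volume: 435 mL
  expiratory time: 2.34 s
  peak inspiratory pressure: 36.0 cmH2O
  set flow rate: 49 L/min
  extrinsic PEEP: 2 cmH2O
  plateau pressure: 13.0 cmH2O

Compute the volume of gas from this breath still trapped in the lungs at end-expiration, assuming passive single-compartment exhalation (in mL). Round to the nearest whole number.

53

Flow: 49 L/min ÷ 60 = 0.8167 L/s.
R = (PIP − Pplat)/V̇ = (36.0 − 13.0) / 0.8167 = 23.0/0.8167 = 28.162 cmH2O·s/L.
C = Vt/(Pplat − PEEP) = 435.0 / (13.0 − 2) = 435.0/11.0 = 39.545 mL/cmH2O.
τ = R × C = 28.162 × 0.03955 L/cmH2O = 1.114 s.
Fraction remaining = e^(−Te/τ) = e^(−2.34/1.114) = 0.1224.
Trapped volume = 435.0 × 0.1224 = 53.244 mL.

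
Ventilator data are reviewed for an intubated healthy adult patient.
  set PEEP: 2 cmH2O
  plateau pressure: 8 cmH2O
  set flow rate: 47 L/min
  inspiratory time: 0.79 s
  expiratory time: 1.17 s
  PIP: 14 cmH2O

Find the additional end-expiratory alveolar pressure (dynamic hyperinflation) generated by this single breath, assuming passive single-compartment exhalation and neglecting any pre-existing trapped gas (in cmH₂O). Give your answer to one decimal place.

1.4

Flow: 47 L/min ÷ 60 = 0.7833 L/s.
Vt = flow × Ti = 0.7833 L/s × 0.79 s × 1000 mL/L = 618.81 mL.
R = (PIP − Pplat)/V̇ = (14 − 8) / 0.7833 = 6.0/0.7833 = 7.66 cmH2O·s/L.
C = Vt/(Pplat − PEEP) = 618.81 / (8 − 2) = 618.81/6.0 = 103.14 mL/cmH2O.
τ = R × C = 7.66 × 0.1031 L/cmH2O = 0.7897 s.
Fraction remaining = e^(−Te/τ) = e^(−1.17/0.7897) = 0.2273; trapped volume = 618.81 × 0.2273 = 140.66 mL.
Additional alveolar pressure from trapping ≈ V_trapped / C = 140.66 / 103.14 = 1.364 cmH2O.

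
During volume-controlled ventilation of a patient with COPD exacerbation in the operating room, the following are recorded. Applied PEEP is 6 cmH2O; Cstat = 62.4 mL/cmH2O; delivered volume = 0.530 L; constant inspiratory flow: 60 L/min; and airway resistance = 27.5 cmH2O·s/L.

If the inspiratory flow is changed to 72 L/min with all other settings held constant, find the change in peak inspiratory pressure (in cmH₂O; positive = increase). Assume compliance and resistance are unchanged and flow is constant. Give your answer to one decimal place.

5.5

Flow: 60 L/min ÷ 60 = 1 L/s.
New flow: 72 L/min ÷ 60 = 1.2 L/s.
PIP = Vt/C + R·V̇ + PEEP (constant-flow equation of motion).
Only the resistive term changes: ΔPIP = R × ΔV̇ = 27.5 × (1.2 − 1) = 27.5 × 0.2 = 5.5 cmH2O.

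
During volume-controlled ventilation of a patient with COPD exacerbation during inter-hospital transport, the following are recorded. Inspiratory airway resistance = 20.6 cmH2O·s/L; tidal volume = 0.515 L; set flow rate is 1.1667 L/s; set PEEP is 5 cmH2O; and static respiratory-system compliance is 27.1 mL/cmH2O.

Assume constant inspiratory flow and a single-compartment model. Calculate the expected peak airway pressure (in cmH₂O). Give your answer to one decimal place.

Equation of motion (constant flow): PIP = Vt/C + R·V̇ + PEEP.
PIP = 515/27.1 + 20.6×1.1667 + 5 = 19.004 + 24.034 + 5 = 48.038 cmH2O.

48.0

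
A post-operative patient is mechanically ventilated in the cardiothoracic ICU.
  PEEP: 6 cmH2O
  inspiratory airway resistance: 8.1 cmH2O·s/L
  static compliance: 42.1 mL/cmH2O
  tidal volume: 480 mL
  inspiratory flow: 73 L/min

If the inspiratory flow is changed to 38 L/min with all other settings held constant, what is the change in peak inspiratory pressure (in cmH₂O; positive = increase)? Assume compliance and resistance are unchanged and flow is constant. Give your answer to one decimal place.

-4.7

Flow: 73 L/min ÷ 60 = 1.2167 L/s.
New flow: 38 L/min ÷ 60 = 0.6333 L/s.
PIP = Vt/C + R·V̇ + PEEP (constant-flow equation of motion).
Only the resistive term changes: ΔPIP = R × ΔV̇ = 8.1 × (0.6333 − 1.2167) = 8.1 × -0.5834 = -4.726 cmH2O.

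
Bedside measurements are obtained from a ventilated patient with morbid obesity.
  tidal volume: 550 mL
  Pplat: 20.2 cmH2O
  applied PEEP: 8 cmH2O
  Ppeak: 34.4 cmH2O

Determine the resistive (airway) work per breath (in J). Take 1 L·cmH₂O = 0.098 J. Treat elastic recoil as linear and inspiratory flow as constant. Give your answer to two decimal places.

With constant inspiratory flow the resistive pressure is constant at PIP − Pplat = 34.4 − 20.2 = 14.2 cmH2O, so resistive work = 14.2 × 0.550 = 7.81 L·cmH2O.
× 0.098 J/(L·cmH2O) → 0.7654 J.

0.77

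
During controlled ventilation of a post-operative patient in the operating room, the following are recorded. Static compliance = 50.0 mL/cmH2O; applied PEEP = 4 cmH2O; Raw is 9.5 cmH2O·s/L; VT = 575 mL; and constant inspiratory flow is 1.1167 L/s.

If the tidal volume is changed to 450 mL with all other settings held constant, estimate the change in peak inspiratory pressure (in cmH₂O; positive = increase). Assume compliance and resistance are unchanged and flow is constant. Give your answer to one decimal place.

-2.5

PIP = Vt/C + R·V̇ + PEEP (constant-flow equation of motion).
Only the elastic term changes: ΔPIP = ΔVt / C = (450 − 575) / 50.0 = -2.5 cmH2O.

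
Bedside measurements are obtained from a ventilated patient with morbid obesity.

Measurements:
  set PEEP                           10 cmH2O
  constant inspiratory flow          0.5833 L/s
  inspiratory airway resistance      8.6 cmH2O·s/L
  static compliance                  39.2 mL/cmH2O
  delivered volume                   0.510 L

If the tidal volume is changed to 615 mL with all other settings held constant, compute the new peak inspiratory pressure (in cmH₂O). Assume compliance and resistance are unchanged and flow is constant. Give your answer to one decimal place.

30.7

PIP = Vt/C + R·V̇ + PEEP (constant-flow equation of motion).
Only the elastic term changes: ΔPIP = ΔVt / C = (615 − 510) / 39.2 = 2.679 cmH2O.
Original PIP = 510/39.2 + 8.6×0.5833 + 10 = 28.027 cmH2O; new PIP = 28.027 + (2.679) = 30.706 cmH2O.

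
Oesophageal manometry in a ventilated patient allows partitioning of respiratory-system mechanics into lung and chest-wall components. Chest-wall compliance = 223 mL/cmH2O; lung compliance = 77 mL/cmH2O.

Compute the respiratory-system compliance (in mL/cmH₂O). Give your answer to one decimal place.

Lung and chest wall are elastances in series: 1/Crs = 1/CL + 1/Ccw.
1/Crs = 1/77 + 1/223 = 0.01747.
Crs = 57.241 mL/cmH2O.

57.2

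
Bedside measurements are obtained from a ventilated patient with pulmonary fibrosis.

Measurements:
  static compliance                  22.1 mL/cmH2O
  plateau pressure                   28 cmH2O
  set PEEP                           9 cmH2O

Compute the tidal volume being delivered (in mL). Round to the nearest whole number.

420

Vt = Cstat × (Pplat − PEEP) = 22.1 × (28 − 9) = 22.1 × 19.0 = 419.9 mL.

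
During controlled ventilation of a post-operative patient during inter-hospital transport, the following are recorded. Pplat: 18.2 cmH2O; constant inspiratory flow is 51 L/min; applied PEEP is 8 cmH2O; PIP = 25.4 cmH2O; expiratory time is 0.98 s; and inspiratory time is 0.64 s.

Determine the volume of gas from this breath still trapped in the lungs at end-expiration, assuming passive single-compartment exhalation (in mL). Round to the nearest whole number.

Flow: 51 L/min ÷ 60 = 0.85 L/s.
Vt = flow × Ti = 0.85 L/s × 0.64 s × 1000 mL/L = 544.0 mL.
R = (PIP − Pplat)/V̇ = (25.4 − 18.2) / 0.85 = 7.2/0.85 = 8.471 cmH2O·s/L.
C = Vt/(Pplat − PEEP) = 544.0 / (18.2 − 8) = 544.0/10.2 = 53.333 mL/cmH2O.
τ = R × C = 8.471 × 0.05333 L/cmH2O = 0.4518 s.
Fraction remaining = e^(−Te/τ) = e^(−0.98/0.4518) = 0.1143.
Trapped volume = 544.0 × 0.1143 = 62.179 mL.

62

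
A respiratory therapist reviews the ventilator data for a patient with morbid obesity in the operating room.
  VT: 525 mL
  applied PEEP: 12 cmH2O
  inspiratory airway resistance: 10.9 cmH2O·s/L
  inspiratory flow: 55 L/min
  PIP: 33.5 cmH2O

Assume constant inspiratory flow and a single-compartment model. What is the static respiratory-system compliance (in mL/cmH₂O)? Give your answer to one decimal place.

Flow: 55 L/min ÷ 60 = 0.9167 L/s.
Equation of motion (constant flow): PIP = Vt/C + R·V̇ + PEEP.
Vt/C = PIP − R·V̇ − PEEP = 33.5 − 10.9×0.9167 − 12 = 33.5 − 9.992 − 12 = 11.508 cmH2O.
C = Vt / 11.508 = 525 / 11.508 = 45.62 mL/cmH2O.

45.6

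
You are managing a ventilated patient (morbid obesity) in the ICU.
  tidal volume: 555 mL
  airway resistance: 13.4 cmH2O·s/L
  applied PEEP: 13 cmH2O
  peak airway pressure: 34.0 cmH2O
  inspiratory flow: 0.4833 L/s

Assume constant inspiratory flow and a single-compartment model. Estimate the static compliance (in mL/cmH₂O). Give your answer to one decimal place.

Equation of motion (constant flow): PIP = Vt/C + R·V̇ + PEEP.
Vt/C = PIP − R·V̇ − PEEP = 34.0 − 13.4×0.4833 − 13 = 34.0 − 6.476 − 13 = 14.524 cmH2O.
C = Vt / 14.524 = 555 / 14.524 = 38.213 mL/cmH2O.

38.2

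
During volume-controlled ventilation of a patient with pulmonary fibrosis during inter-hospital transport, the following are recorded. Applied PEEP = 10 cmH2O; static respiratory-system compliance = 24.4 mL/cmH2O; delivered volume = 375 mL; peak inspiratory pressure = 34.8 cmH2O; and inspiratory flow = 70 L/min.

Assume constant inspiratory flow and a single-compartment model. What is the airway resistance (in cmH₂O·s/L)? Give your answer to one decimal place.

8.1

Flow: 70 L/min ÷ 60 = 1.1667 L/s.
Equation of motion (constant flow): PIP = Vt/C + R·V̇ + PEEP.
R·V̇ = PIP − Vt/C − PEEP = 34.8 − 375/24.4 − 10 = 34.8 − 15.369 − 10 = 9.431 cmH2O.
R = 9.431 / 1.1667 = 8.083 cmH2O·s/L.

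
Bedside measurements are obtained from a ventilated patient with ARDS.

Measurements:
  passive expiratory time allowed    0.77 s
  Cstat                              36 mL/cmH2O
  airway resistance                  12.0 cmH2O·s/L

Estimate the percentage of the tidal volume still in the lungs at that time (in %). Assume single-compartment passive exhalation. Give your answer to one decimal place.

16.8

τ = R × C = 12.0 × 36 mL/cmH2O = 12.0 × 0.036 L/cmH2O = 0.432 s.
Passive exhalation: V(t)/V₀ = e^(−t/τ) = e^(−0.77/0.432) = 0.1682.
Fraction remaining = 0.1682 → 16.82%.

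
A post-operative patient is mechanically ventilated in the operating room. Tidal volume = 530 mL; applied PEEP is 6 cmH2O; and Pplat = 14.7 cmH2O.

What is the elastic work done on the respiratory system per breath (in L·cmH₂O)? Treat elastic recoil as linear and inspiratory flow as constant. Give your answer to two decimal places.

2.31

Elastic work ≈ ½ × (Pplat − PEEP) × Vt = 0.5 × (14.7 − 6) × 0.530 L = 0.5 × 8.7 × 0.530 = 2.306 L·cmH2O.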